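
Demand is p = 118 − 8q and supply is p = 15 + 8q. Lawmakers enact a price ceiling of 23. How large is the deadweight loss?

236.53

Competitive equilibrium: 118 − 8q = 15 + 8q → q* = 6.4375, p* = 66.5.
At the ceiling p = 23, quantity supplied = (23 − 15)/8 = 1.
Willingness to pay at q' = 1: 118 − 8·1 = 110.
Δq = 6.4375 − 1 = 5.4375; wedge = 110 − 23 = 87.
DWL = ½ × 5.4375 × 87 = 236.53.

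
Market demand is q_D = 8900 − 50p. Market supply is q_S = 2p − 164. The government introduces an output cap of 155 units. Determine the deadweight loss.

In inverse form: demand p = 178 − 0.02q, supply p = 82 + 0.5q.
Competitive equilibrium: 178 − 0.02q = 82 + 0.5q → q* = 184.6154, p* = 174.3077.
At q = 155: demand price = 178 − 0.02·155 = 174.9; supply price = 82 + 0.5·155 = 159.5.
Δq = 184.6154 − 155 = 29.6154; wedge = 174.9 − 159.5 = 15.4.
DWL = ½ × 29.6154 × 15.4 = 228.04.

228.04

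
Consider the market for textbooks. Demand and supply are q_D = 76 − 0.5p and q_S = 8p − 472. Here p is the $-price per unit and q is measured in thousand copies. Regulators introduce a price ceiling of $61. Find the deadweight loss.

$819.06 thousand

In inverse form: demand p = 152 − 2q, supply p = 59 + 0.125q.
Competitive equilibrium: 152 − 2q = 59 + 0.125q → q* = 43.7647, p* = 64.4706.
At the ceiling p = 61, quantity supplied = (61 − 59)/0.125 = 16.
Willingness to pay at q' = 16: 152 − 2·16 = 120.
Δq = 43.7647 − 16 = 27.7647; wedge = 120 − 61 = 59.
Deadweight loss = ½ × 27.7647 × 59 = $819.06 thousand.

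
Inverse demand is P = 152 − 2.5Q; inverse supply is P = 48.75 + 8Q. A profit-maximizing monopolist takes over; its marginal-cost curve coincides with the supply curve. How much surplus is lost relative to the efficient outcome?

18.77

Competitive equilibrium: 152 − 2.5Q = 48.75 + 8Q → Q* = 9.8333, P* = 127.4167.
Marginal revenue: MR = 152 − 5Q. Set MR = MC: 152 − 5Q = 48.75 + 8Q → Q_m = 7.9423.
Price P_m = 152 − 2.5·7.9423 = 132.1443; MC(Q_m) = 48.75 + 8·7.9423 = 112.2884.
Competitive Q* = 9.8333, so ΔQ = 1.891; wedge = 132.1443 − 112.2884 = 19.8559.
Deadweight loss = ½ × 1.891 × 19.8559 = 18.77.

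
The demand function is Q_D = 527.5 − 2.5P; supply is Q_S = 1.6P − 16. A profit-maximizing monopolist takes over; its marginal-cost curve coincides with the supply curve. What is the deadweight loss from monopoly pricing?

In inverse form: demand P = 211 − 0.4Q, supply P = 10 + 0.625Q.
Competitive equilibrium: 211 − 0.4Q = 10 + 0.625Q → Q* = 196.0976, P* = 132.561.
Marginal revenue: MR = 211 − 0.8Q. Set MR = MC: 211 − 0.8Q = 10 + 0.625Q → Q_m = 141.0526.
Price P_m = 211 − 0.4·141.0526 = 154.579; MC(Q_m) = 10 + 0.625·141.0526 = 98.1579.
Competitive Q* = 196.0976, so ΔQ = 55.045; wedge = 154.579 − 98.1579 = 56.4211.
DWL = ½ × 55.045 × 56.4211 = 1552.85.

1552.85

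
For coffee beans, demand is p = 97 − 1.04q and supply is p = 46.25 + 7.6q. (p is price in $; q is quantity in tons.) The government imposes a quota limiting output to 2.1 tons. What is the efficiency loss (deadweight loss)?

$61.52

Competitive equilibrium: 97 − 1.04q = 46.25 + 7.6q → q* = 5.8738, p* = 90.8912.
At q = 2.1: demand price = 97 − 1.04·2.1 = 94.816; supply price = 46.25 + 7.6·2.1 = 62.21.
Δq = 5.8738 − 2.1 = 3.7738; wedge = 94.816 − 62.21 = 32.606.
Welfare loss = ½ × 3.7738 × 32.606 = $61.52.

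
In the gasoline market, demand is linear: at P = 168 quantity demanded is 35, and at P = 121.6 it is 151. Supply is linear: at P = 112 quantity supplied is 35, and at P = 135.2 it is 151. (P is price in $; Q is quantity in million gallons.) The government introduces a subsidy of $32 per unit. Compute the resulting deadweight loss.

$853.33 million

Demand slope = (121.6 − 168)/(151 − 35) = −0.4, so P = 182 − 0.4Q.
Supply slope = (135.2 − 112)/(151 − 35) = 0.2, so P = 105 + 0.2Q.
Competitive equilibrium: 182 − 0.4Q = 105 + 0.2Q → Q* = 128.3333, P* = 130.6667.
The subsidy lowers effective supply by 32: P = 73 + 0.2Q.
New quantity: 182 − 0.4Q = 73 + 0.2Q → Q' = 181.6667.
Overproduction ΔQ = 181.6667 − 128.3333 = 53.3334; wedge = subsidy = 32.
Welfare loss = ½ × 53.3334 × 32 = $853.33 million.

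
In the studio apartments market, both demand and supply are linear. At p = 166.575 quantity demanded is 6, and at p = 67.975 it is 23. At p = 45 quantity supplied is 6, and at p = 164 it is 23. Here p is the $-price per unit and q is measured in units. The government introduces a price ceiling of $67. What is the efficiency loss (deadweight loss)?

Demand slope = (67.975 − 166.575)/(23 − 6) = −5.8, so p = 201.375 − 5.8q.
Supply slope = (164 − 45)/(23 − 6) = 7, so p = 3 + 7q.
Competitive equilibrium: 201.375 − 5.8q = 3 + 7q → q* = 15.49805, p* = 111.48633.
At the ceiling p = 67, quantity supplied = (67 − 3)/7 = 9.14286.
Willingness to pay at q' = 9.14286: 201.375 − 5.8·9.14286 = 148.34641.
Δq = 15.49805 − 9.14286 = 6.35519; wedge = 148.34641 − 67 = 81.34641.
Deadweight loss = ½ × 6.35519 × 81.34641 = $258.49.

$258.49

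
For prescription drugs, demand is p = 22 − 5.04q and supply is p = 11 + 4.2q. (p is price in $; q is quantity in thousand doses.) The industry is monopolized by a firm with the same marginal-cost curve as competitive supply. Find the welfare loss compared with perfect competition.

$0.82 thousand

Competitive equilibrium: 22 − 5.04q = 11 + 4.2q → q* = 1.1905, p* = 16.
Marginal revenue: MR = 22 − 10.08q. Set MR = MC: 22 − 10.08q = 11 + 4.2q → q_m = 0.7703.
Price p_m = 22 − 5.04·0.7703 = 18.1177; MC(q_m) = 11 + 4.2·0.7703 = 14.2353.
Competitive q* = 1.1905, so Δq = 0.4202; wedge = 18.1177 − 14.2353 = 3.8824.
Deadweight loss = ½ × 0.4202 × 3.8824 = $0.82 thousand.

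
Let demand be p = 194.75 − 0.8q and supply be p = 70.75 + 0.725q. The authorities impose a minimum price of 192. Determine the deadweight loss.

4624.07

Competitive equilibrium: 194.75 − 0.8q = 70.75 + 0.725q → q* = 81.3115, p* = 129.7008.
At the floor p = 192, quantity demanded = (194.75 − 192)/0.8 = 3.4375.
Sellers' marginal cost at q' = 3.4375: 70.75 + 0.725·3.4375 = 73.2422.
Δq = 81.3115 − 3.4375 = 77.874; wedge = 192 − 73.2422 = 118.7578.
Welfare loss = ½ × 77.874 × 118.7578 = 4624.07.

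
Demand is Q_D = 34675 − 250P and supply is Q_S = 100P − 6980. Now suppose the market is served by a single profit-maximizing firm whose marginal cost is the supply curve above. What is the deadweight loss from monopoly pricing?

In inverse form: demand P = 138.7 − 0.004Q, supply P = 69.8 + 0.01Q.
Competitive equilibrium: 138.7 − 0.004Q = 69.8 + 0.01Q → Q* = 4921.4286, P* = 119.0143.
Marginal revenue: MR = 138.7 − 0.008Q. Set MR = MC: 138.7 − 0.008Q = 69.8 + 0.01Q → Q_m = 3827.7778.
Price P_m = 138.7 − 0.004·3827.7778 = 123.3889; MC(Q_m) = 69.8 + 0.01·3827.7778 = 108.0778.
Competitive Q* = 4921.4286, so ΔQ = 1093.6508; wedge = 123.3889 − 108.0778 = 15.3111.
Welfare loss = ½ × 1093.6508 × 15.3111 = 8372.50.

8372.50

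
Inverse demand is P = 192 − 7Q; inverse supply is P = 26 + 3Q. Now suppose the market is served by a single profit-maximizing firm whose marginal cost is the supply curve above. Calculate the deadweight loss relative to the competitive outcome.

233.61

Competitive equilibrium: 192 − 7Q = 26 + 3Q → Q* = 16.6, P* = 75.8.
Marginal revenue: MR = 192 − 14Q. Set MR = MC: 192 − 14Q = 26 + 3Q → Q_m = 9.7647.
Price P_m = 192 − 7·9.7647 = 123.6471; MC(Q_m) = 26 + 3·9.7647 = 55.2941.
Competitive Q* = 16.6, so ΔQ = 6.8353; wedge = 123.6471 − 55.2941 = 68.353.
DWL = ½ × 6.8353 × 68.353 = 233.61.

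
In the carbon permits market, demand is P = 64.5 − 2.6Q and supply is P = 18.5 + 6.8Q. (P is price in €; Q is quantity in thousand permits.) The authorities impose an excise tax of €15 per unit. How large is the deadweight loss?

Competitive equilibrium: 64.5 − 2.6Q = 18.5 + 6.8Q → Q* = 4.8936, P* = 51.7766.
With the tax, the buyer price exceeds the seller price by 15: (64.5 − 2.6Q) − (18.5 + 6.8Q) = 15 → Q' = 3.2979.
ΔQ = 4.8936 − 3.2979 = 1.5957; the wedge equals the tax, 15.
Welfare loss = ½ × 1.5957 × 15 = €11.97 thousand.

€11.97 thousand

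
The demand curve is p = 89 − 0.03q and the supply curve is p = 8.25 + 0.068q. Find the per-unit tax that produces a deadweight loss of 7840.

39.2

Competitive equilibrium: 89 − 0.03q = 8.25 + 0.068q → q* = 823.9796, p* = 64.2806.
A tax t gives Δq = t/0.098 and wedge t, so DWL = t²/0.196.
t²/0.196 = 7840 → t² = 1536.64 → t = 39.2.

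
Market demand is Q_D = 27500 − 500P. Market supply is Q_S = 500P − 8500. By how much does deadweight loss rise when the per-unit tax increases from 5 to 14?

In inverse form: demand P = 55 − 0.002Q, supply P = 17 + 0.002Q.
Competitive equilibrium: 55 − 0.002Q = 17 + 0.002Q → Q* = 9500, P* = 36.
For a per-unit tax t: ΔQ = t/0.004, so DWL = ½·t·(t/0.004) = t²/0.008.
At t = 5: DWL = 3125. At t = 14: DWL = 24500.
Increase = 24500 − 3125 = 21375.

21375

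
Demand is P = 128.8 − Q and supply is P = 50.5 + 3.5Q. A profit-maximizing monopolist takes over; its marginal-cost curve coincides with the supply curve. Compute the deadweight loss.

22.52

Competitive equilibrium: 128.8 − Q = 50.5 + 3.5Q → Q* = 17.4, P* = 111.4.
Marginal revenue: MR = 128.8 − 2Q. Set MR = MC: 128.8 − 2Q = 50.5 + 3.5Q → Q_m = 14.2364.
Price P_m = 128.8 − 1·14.2364 = 114.5636; MC(Q_m) = 50.5 + 3.5·14.2364 = 100.3274.
Competitive Q* = 17.4, so ΔQ = 3.1636; wedge = 114.5636 − 100.3274 = 14.2362.
Welfare loss = ½ × 3.1636 × 14.2362 = 22.52.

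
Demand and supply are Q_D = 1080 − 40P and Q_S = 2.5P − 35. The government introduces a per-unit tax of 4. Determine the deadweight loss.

18.82

In inverse form: demand P = 27 − 0.025Q, supply P = 14 + 0.4Q.
Competitive equilibrium: 27 − 0.025Q = 14 + 0.4Q → Q* = 30.5882, P* = 26.2353.
With the tax, the buyer price exceeds the seller price by 4: (27 − 0.025Q) − (14 + 0.4Q) = 4 → Q' = 21.1765.
ΔQ = 30.5882 − 21.1765 = 9.4117; the wedge equals the tax, 4.
Welfare loss = ½ × 9.4117 × 4 = 18.82.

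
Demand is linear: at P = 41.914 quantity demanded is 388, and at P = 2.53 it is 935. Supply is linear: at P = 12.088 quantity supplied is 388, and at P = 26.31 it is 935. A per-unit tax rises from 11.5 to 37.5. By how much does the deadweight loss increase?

Demand slope = (2.53 − 41.914)/(935 − 388) = −0.072, so P = 69.85 − 0.072Q.
Supply slope = (26.31 − 12.088)/(935 − 388) = 0.026, so P = 2 + 0.026Q.
Competitive equilibrium: 69.85 − 0.072Q = 2 + 0.026Q → Q* = 692.3469, P* = 20.001.
For a per-unit tax t: ΔQ = t/0.098, so DWL = ½·t·(t/0.098) = t²/0.196.
At t = 11.5: DWL = 674.745. At t = 37.5: DWL = 7174.745.
Increase = 7174.745 − 674.745 = 6500.

6500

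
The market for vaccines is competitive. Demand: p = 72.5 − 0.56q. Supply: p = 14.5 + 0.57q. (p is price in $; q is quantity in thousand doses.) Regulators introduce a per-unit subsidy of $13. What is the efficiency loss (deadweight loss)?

$74.78 thousand

Competitive equilibrium: 72.5 − 0.56q = 14.5 + 0.57q → q* = 51.3274, p* = 43.7566.
The subsidy lowers effective supply by 13: p = 1.5 + 0.57q.
New quantity: 72.5 − 0.56q = 1.5 + 0.57q → q' = 62.8319.
Overproduction Δq = 62.8319 − 51.3274 = 11.5045; wedge = subsidy = 13.
The triangle = ½ × 11.5045 × 13 = $74.78 thousand.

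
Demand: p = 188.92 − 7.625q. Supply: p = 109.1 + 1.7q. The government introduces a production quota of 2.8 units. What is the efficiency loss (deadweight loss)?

154.68

Competitive equilibrium: 188.92 − 7.625q = 109.1 + 1.7q → q* = 8.5598, p* = 123.6516.
At q = 2.8: demand price = 188.92 − 7.625·2.8 = 167.57; supply price = 109.1 + 1.7·2.8 = 113.86.
Δq = 8.5598 − 2.8 = 5.7598; wedge = 167.57 − 113.86 = 53.71.
Welfare loss = ½ × 5.7598 × 53.71 = 154.68.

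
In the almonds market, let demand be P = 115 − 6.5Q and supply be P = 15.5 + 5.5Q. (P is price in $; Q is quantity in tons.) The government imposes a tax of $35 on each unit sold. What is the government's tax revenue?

$188.125

Competitive equilibrium: 115 − 6.5Q = 15.5 + 5.5Q → Q* = 8.2917, P* = 61.1042.
With the tax, the buyer price exceeds the seller price by 35: (115 − 6.5Q) − (15.5 + 5.5Q) = 35 → Q' = 5.375.
Tax revenue = 35 × 5.375 = $188.125.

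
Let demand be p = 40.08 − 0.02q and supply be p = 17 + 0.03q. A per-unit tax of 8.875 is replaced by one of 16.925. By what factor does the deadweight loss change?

3.637

Competitive equilibrium: 40.08 − 0.02q = 17 + 0.03q → q* = 461.6, p* = 30.848.
For a per-unit tax t: Δq = t/0.05, so DWL = ½·t·(t/0.05) = t²/0.1.
At t = 8.875: DWL = 787.656. At t = 16.925: DWL = 2864.556.
Ratio = (16.925/8.875)² = 3.637.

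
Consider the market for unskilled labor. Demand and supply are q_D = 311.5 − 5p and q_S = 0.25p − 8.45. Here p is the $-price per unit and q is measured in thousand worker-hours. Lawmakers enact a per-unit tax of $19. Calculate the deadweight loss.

In inverse form: demand p = 62.3 − 0.2q, supply p = 33.8 + 4q.
Competitive equilibrium: 62.3 − 0.2q = 33.8 + 4q → q* = 6.7857, p* = 60.9429.
With the tax, the buyer price exceeds the seller price by 19: (62.3 − 0.2q) − (33.8 + 4q) = 19 → q' = 2.2619.
Δq = 6.7857 − 2.2619 = 4.5238; the wedge equals the tax, 19.
Deadweight loss = ½ × 4.5238 × 19 = $42.98 thousand.

$42.98 thousand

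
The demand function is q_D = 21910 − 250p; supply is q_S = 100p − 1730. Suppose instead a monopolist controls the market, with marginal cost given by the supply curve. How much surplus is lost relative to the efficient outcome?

In inverse form: demand p = 87.64 − 0.004q, supply p = 17.3 + 0.01q.
Competitive equilibrium: 87.64 − 0.004q = 17.3 + 0.01q → q* = 5024.28571, p* = 67.54286.
Marginal revenue: MR = 87.64 − 0.008q. Set MR = MC: 87.64 − 0.008q = 17.3 + 0.01q → q_m = 3907.77778.
Price p_m = 87.64 − 0.004·3907.77778 = 72.00889; MC(q_m) = 17.3 + 0.01·3907.77778 = 56.37778.
Competitive q* = 5024.28571, so Δq = 1116.50793; wedge = 72.00889 − 56.37778 = 15.63111.
Welfare loss = ½ × 1116.50793 × 15.63111 = 8726.13.

8726.13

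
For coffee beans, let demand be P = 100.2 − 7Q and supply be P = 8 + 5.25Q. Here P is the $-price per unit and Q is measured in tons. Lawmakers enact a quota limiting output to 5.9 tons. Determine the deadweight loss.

$16.20

Competitive equilibrium: 100.2 − 7Q = 8 + 5.25Q → Q* = 7.5265, P* = 47.5143.
At Q = 5.9: demand price = 100.2 − 7·5.9 = 58.9; supply price = 8 + 5.25·5.9 = 38.975.
ΔQ = 7.5265 − 5.9 = 1.6265; wedge = 58.9 − 38.975 = 19.925.
Deadweight loss = ½ × 1.6265 × 19.925 = $16.20.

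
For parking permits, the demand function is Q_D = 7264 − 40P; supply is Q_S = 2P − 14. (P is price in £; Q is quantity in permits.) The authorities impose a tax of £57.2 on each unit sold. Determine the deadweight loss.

In inverse form: demand P = 181.6 − 0.025Q, supply P = 7 + 0.5Q.
Competitive equilibrium: 181.6 − 0.025Q = 7 + 0.5Q → Q* = 332.5714, P* = 173.2857.
With the tax, the buyer price exceeds the seller price by 57.2: (181.6 − 0.025Q) − (7 + 0.5Q) = 57.2 → Q' = 223.619.
ΔQ = 332.5714 − 223.619 = 108.9524; the wedge equals the tax, 57.2.
DWL = ½ × 108.9524 × 57.2 = £3116.04.

£3116.04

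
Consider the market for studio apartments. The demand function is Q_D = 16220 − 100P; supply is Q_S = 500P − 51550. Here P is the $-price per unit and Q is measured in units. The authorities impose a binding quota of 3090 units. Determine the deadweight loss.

$20203.35

In inverse form: demand P = 162.2 − 0.01Q, supply P = 103.1 + 0.002Q.
Competitive equilibrium: 162.2 − 0.01Q = 103.1 + 0.002Q → Q* = 4925, P* = 112.95.
At Q = 3090: demand price = 162.2 − 0.01·3090 = 131.3; supply price = 103.1 + 0.002·3090 = 109.28.
ΔQ = 4925 − 3090 = 1835; wedge = 131.3 − 109.28 = 22.02.
Deadweight loss = ½ × 1835 × 22.02 = $20203.35.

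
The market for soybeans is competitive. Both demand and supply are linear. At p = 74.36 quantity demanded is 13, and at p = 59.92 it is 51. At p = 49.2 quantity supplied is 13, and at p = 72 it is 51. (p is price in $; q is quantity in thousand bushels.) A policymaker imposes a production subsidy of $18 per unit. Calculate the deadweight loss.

Demand slope = (59.92 − 74.36)/(51 − 13) = −0.38, so p = 79.3 − 0.38q.
Supply slope = (72 − 49.2)/(51 − 13) = 0.6, so p = 41.4 + 0.6q.
Competitive equilibrium: 79.3 − 0.38q = 41.4 + 0.6q → q* = 38.6735, p* = 64.6041.
The subsidy lowers effective supply by 18: p = 23.4 + 0.6q.
New quantity: 79.3 − 0.38q = 23.4 + 0.6q → q' = 57.0408.
Overproduction Δq = 57.0408 − 38.6735 = 18.3673; wedge = subsidy = 18.
Deadweight loss = ½ × 18.3673 × 18 = $165.31 thousand.

$165.31 thousand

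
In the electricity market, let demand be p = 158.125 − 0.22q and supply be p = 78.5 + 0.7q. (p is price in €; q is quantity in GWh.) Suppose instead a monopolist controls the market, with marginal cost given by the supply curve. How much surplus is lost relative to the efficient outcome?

Competitive equilibrium: 158.125 − 0.22q = 78.5 + 0.7q → q* = 86.5489, p* = 139.0842.
Marginal revenue: MR = 158.125 − 0.44q. Set MR = MC: 158.125 − 0.44q = 78.5 + 0.7q → q_m = 69.8465.
Price p_m = 158.125 − 0.22·69.8465 = 142.7588; MC(q_m) = 78.5 + 0.7·69.8465 = 127.3926.
Competitive q* = 86.5489, so Δq = 16.7024; wedge = 142.7588 − 127.3926 = 15.3662.
Welfare loss = ½ × 16.7024 × 15.3662 = €128.33.

€128.33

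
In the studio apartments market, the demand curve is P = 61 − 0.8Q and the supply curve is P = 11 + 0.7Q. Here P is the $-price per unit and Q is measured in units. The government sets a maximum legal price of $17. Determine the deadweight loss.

Competitive equilibrium: 61 − 0.8Q = 11 + 0.7Q → Q* = 33.3333, P* = 34.3333.
At the ceiling P = 17, quantity supplied = (17 − 11)/0.7 = 8.5714.
Willingness to pay at Q' = 8.5714: 61 − 0.8·8.5714 = 54.1429.
ΔQ = 33.3333 − 8.5714 = 24.7619; wedge = 54.1429 − 17 = 37.1429.
Deadweight loss = ½ × 24.7619 × 37.1429 = $459.86.

$459.86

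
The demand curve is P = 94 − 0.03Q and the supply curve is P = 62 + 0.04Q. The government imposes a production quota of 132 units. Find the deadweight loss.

Competitive equilibrium: 94 − 0.03Q = 62 + 0.04Q → Q* = 457.1429, P* = 80.2857.
At Q = 132: demand price = 94 − 0.03·132 = 90.04; supply price = 62 + 0.04·132 = 67.28.
ΔQ = 457.1429 − 132 = 325.1429; wedge = 90.04 − 67.28 = 22.76.
Welfare loss = ½ × 325.1429 × 22.76 = 3700.13.

3700.13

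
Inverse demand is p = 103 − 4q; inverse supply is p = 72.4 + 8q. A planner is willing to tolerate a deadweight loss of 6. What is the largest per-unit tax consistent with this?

12

Competitive equilibrium: 103 − 4q = 72.4 + 8q → q* = 2.55, p* = 92.8.
A tax t gives Δq = t/12 and wedge t, so DWL = t²/24.
t²/24 = 6 → t² = 144 → t = 12.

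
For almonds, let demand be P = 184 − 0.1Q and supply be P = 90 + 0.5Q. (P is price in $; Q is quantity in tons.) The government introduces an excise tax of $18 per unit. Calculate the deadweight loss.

Competitive equilibrium: 184 − 0.1Q = 90 + 0.5Q → Q* = 156.6667, P* = 168.3333.
With the tax, the buyer price exceeds the seller price by 18: (184 − 0.1Q) − (90 + 0.5Q) = 18 → Q' = 126.6667.
ΔQ = 156.6667 − 126.6667 = 30; the wedge equals the tax, 18.
Deadweight loss = ½ × 30 × 18 = $270.

$270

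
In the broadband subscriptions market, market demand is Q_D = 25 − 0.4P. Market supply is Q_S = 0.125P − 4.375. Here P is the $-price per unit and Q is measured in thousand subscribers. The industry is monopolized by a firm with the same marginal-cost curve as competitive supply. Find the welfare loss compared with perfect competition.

In inverse form: demand P = 62.5 − 2.5Q, supply P = 35 + 8Q.
Competitive equilibrium: 62.5 − 2.5Q = 35 + 8Q → Q* = 2.619, P* = 55.9524.
Marginal revenue: MR = 62.5 − 5Q. Set MR = MC: 62.5 − 5Q = 35 + 8Q → Q_m = 2.1154.
Price P_m = 62.5 − 2.5·2.1154 = 57.2115; MC(Q_m) = 35 + 8·2.1154 = 51.9232.
Competitive Q* = 2.619, so ΔQ = 0.5036; wedge = 57.2115 − 51.9232 = 5.2883.
Welfare loss = ½ × 0.5036 × 5.2883 = $1.33 thousand.

$1.33 thousand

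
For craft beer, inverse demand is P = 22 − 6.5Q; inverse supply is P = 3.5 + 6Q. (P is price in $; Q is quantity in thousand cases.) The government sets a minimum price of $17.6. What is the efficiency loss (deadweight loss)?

Competitive equilibrium: 22 − 6.5Q = 3.5 + 6Q → Q* = 1.48, P* = 12.38.
At the floor P = 17.6, quantity demanded = (22 − 17.6)/6.5 = 0.6769.
Sellers' marginal cost at Q' = 0.6769: 3.5 + 6·0.6769 = 7.5614.
ΔQ = 1.48 − 0.6769 = 0.8031; wedge = 17.6 − 7.5614 = 10.0386.
DWL = ½ × 0.8031 × 10.0386 = $4.03 thousand.

$4.03 thousand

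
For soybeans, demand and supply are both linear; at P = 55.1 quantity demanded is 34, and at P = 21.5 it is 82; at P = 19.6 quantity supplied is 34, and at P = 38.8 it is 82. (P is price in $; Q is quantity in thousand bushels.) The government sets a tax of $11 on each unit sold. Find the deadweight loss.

Demand slope = (21.5 − 55.1)/(82 − 34) = −0.7, so P = 78.9 − 0.7Q.
Supply slope = (38.8 − 19.6)/(82 − 34) = 0.4, so P = 6 + 0.4Q.
Competitive equilibrium: 78.9 − 0.7Q = 6 + 0.4Q → Q* = 66.2727, P* = 32.5091.
With the tax, the buyer price exceeds the seller price by 11: (78.9 − 0.7Q) − (6 + 0.4Q) = 11 → Q' = 56.2727.
ΔQ = 66.2727 − 56.2727 = 10; the wedge equals the tax, 11.
Welfare loss = ½ × 10 × 11 = $55 thousand.

$55 thousand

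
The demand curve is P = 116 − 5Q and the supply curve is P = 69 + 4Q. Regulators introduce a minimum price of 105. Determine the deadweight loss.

Competitive equilibrium: 116 − 5Q = 69 + 4Q → Q* = 5.2222, P* = 89.8889.
At the floor P = 105, quantity demanded = (116 − 105)/5 = 2.2.
Sellers' marginal cost at Q' = 2.2: 69 + 4·2.2 = 77.8.
ΔQ = 5.2222 − 2.2 = 3.0222; wedge = 105 − 77.8 = 27.2.
DWL = ½ × 3.0222 × 27.2 = 41.10.

41.10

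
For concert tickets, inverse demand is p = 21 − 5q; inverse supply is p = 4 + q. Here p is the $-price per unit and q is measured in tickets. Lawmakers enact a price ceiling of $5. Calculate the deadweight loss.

Competitive equilibrium: 21 − 5q = 4 + q → q* = 2.8333, p* = 6.8333.
At the ceiling p = 5, quantity supplied = (5 − 4)/1 = 1.
Willingness to pay at q' = 1: 21 − 5·1 = 16.
Δq = 2.8333 − 1 = 1.8333; wedge = 16 − 5 = 11.
The triangle = ½ × 1.8333 × 11 = $10.08.

$10.08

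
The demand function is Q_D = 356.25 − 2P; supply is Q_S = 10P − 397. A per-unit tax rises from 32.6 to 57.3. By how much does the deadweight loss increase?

1850.44

In inverse form: demand P = 178.125 − 0.5Q, supply P = 39.7 + 0.1Q.
Competitive equilibrium: 178.125 − 0.5Q = 39.7 + 0.1Q → Q* = 230.7083, P* = 62.7708.
For a per-unit tax t: ΔQ = t/0.6, so DWL = ½·t·(t/0.6) = t²/1.2.
At t = 32.6: DWL = 885.633. At t = 57.3: DWL = 2736.075.
Increase = 2736.075 − 885.633 = 1850.44.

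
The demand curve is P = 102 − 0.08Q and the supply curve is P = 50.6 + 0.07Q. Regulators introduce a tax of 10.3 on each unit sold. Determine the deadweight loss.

353.63

Competitive equilibrium: 102 − 0.08Q = 50.6 + 0.07Q → Q* = 342.6667, P* = 74.5867.
With the tax, the buyer price exceeds the seller price by 10.3: (102 − 0.08Q) − (50.6 + 0.07Q) = 10.3 → Q' = 274.
ΔQ = 342.6667 − 274 = 68.6667; the wedge equals the tax, 10.3.
DWL = ½ × 68.6667 × 10.3 = 353.63.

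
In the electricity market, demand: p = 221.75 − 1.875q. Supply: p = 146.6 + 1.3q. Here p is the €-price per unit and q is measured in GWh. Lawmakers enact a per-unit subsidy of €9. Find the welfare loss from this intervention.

€12.76

Competitive equilibrium: 221.75 − 1.875q = 146.6 + 1.3q → q* = 23.6693, p* = 177.3701.
The subsidy lowers effective supply by 9: p = 137.6 + 1.3q.
New quantity: 221.75 − 1.875q = 137.6 + 1.3q → q' = 26.5039.
Overproduction Δq = 26.5039 − 23.6693 = 2.8346; wedge = subsidy = 9.
Welfare loss = ½ × 2.8346 × 9 = €12.76.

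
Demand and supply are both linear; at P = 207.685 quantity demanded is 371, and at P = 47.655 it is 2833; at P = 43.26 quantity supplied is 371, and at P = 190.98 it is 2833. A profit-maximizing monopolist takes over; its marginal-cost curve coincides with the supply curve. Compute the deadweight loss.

Demand slope = (47.655 − 207.685)/(2833 − 371) = −0.065, so P = 231.8 − 0.065Q.
Supply slope = (190.98 − 43.26)/(2833 − 371) = 0.06, so P = 21 + 0.06Q.
Competitive equilibrium: 231.8 − 0.065Q = 21 + 0.06Q → Q* = 1686.4, P* = 122.184.
Marginal revenue: MR = 231.8 − 0.13Q. Set MR = MC: 231.8 − 0.13Q = 21 + 0.06Q → Q_m = 1109.4737.
Price P_m = 231.8 − 0.065·1109.4737 = 159.6842; MC(Q_m) = 21 + 0.06·1109.4737 = 87.5684.
Competitive Q* = 1686.4, so ΔQ = 576.9263; wedge = 159.6842 − 87.5684 = 72.1158.
Welfare loss = ½ × 576.9263 × 72.1158 = 20802.75.

20802.75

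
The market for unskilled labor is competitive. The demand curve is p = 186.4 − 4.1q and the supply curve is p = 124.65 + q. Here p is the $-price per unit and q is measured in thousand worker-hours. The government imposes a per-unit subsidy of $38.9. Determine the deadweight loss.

Competitive equilibrium: 186.4 − 4.1q = 124.65 + q → q* = 12.1078, p* = 136.7578.
The subsidy lowers effective supply by 38.9: p = 85.75 + q.
New quantity: 186.4 − 4.1q = 85.75 + q → q' = 19.7353.
Overproduction Δq = 19.7353 − 12.1078 = 7.6275; wedge = subsidy = 38.9.
Welfare loss = ½ × 7.6275 × 38.9 = $148.35 thousand.

$148.35 thousand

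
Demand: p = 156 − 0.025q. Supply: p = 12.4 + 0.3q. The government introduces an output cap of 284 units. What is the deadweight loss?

4048.75

Competitive equilibrium: 156 − 0.025q = 12.4 + 0.3q → q* = 441.84615, p* = 144.95385.
At q = 284: demand price = 156 − 0.025·284 = 148.9; supply price = 12.4 + 0.3·284 = 97.6.
Δq = 441.84615 − 284 = 157.84615; wedge = 148.9 − 97.6 = 51.3.
Deadweight loss = ½ × 157.84615 × 51.3 = 4048.75.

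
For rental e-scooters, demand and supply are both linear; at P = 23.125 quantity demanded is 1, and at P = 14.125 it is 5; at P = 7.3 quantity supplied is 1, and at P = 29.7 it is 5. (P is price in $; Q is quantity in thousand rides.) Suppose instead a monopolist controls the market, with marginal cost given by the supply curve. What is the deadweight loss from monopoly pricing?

$1.77 thousand

Demand slope = (14.125 − 23.125)/(5 − 1) = −2.25, so P = 25.375 − 2.25Q.
Supply slope = (29.7 − 7.3)/(5 − 1) = 5.6, so P = 1.7 + 5.6Q.
Competitive equilibrium: 25.375 − 2.25Q = 1.7 + 5.6Q → Q* = 3.0159, P* = 18.5892.
Marginal revenue: MR = 25.375 − 4.5Q. Set MR = MC: 25.375 − 4.5Q = 1.7 + 5.6Q → Q_m = 2.3441.
Price P_m = 25.375 − 2.25·2.3441 = 20.1008; MC(Q_m) = 1.7 + 5.6·2.3441 = 14.827.
Competitive Q* = 3.0159, so ΔQ = 0.6718; wedge = 20.1008 − 14.827 = 5.2738.
DWL = ½ × 0.6718 × 5.2738 = $1.77 thousand.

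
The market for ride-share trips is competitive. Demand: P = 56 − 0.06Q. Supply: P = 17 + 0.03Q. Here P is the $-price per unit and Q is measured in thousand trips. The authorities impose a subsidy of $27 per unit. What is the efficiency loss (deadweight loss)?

Competitive equilibrium: 56 − 0.06Q = 17 + 0.03Q → Q* = 433.3333, P* = 30.
The subsidy lowers effective supply by 27: P = 0.03Q − 10.
New quantity: 56 − 0.06Q = 0.03Q − 10 → Q' = 733.3333.
Overproduction ΔQ = 733.3333 − 433.3333 = 300; wedge = subsidy = 27.
Deadweight loss = ½ × 300 × 27 = $4050 thousand.

$4050 thousand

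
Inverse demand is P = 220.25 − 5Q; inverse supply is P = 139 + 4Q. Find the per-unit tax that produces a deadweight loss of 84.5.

Competitive equilibrium: 220.25 − 5Q = 139 + 4Q → Q* = 9.0278, P* = 175.1111.
A tax t gives ΔQ = t/9 and wedge t, so DWL = t²/18.
t²/18 = 84.5 → t² = 1521 → t = 39.

39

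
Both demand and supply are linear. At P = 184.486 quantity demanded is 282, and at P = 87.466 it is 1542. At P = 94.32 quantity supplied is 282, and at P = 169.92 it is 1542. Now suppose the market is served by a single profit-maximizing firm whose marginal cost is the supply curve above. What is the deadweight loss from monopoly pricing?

Demand slope = (87.466 − 184.486)/(1542 − 282) = −0.077, so P = 206.2 − 0.077Q.
Supply slope = (169.92 − 94.32)/(1542 − 282) = 0.06, so P = 77.4 + 0.06Q.
Competitive equilibrium: 206.2 − 0.077Q = 77.4 + 0.06Q → Q* = 940.14599, P* = 133.80876.
Marginal revenue: MR = 206.2 − 0.154Q. Set MR = MC: 206.2 − 0.154Q = 77.4 + 0.06Q → Q_m = 601.86916.
Price P_m = 206.2 − 0.077·601.86916 = 159.85607; MC(Q_m) = 77.4 + 0.06·601.86916 = 113.51215.
Competitive Q* = 940.14599, so ΔQ = 338.27683; wedge = 159.85607 − 113.51215 = 46.34392.
Welfare loss = ½ × 338.27683 × 46.34392 = 7838.54.

7838.54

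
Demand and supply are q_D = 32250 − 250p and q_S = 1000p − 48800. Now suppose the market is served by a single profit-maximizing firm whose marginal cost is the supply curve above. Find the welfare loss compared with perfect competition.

In inverse form: demand p = 129 − 0.004q, supply p = 48.8 + 0.001q.
Competitive equilibrium: 129 − 0.004q = 48.8 + 0.001q → q* = 16040, p* = 64.84.
Marginal revenue: MR = 129 − 0.008q. Set MR = MC: 129 − 0.008q = 48.8 + 0.001q → q_m = 8911.111111.
Price p_m = 129 − 0.004·8911.111111 = 93.355556; MC(q_m) = 48.8 + 0.001·8911.111111 = 57.711111.
Competitive q* = 16040, so Δq = 7128.888889; wedge = 93.355556 − 57.711111 = 35.644445.
The triangle = ½ × 7128.888889 × 35.644445 = 127052.64.

127052.64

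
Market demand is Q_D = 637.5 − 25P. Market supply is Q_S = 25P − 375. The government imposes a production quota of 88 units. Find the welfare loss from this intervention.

74.82

In inverse form: demand P = 25.5 − 0.04Q, supply P = 15 + 0.04Q.
Competitive equilibrium: 25.5 − 0.04Q = 15 + 0.04Q → Q* = 131.25, P* = 20.25.
At Q = 88: demand price = 25.5 − 0.04·88 = 21.98; supply price = 15 + 0.04·88 = 18.52.
ΔQ = 131.25 − 88 = 43.25; wedge = 21.98 − 18.52 = 3.46.
DWL = ½ × 43.25 × 3.46 = 74.82.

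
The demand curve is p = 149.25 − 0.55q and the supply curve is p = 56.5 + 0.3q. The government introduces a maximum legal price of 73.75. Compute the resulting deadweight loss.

Competitive equilibrium: 149.25 − 0.55q = 56.5 + 0.3q → q* = 109.1176, p* = 89.2353.
At the ceiling p = 73.75, quantity supplied = (73.75 − 56.5)/0.3 = 57.5.
Willingness to pay at q' = 57.5: 149.25 − 0.55·57.5 = 117.625.
Δq = 109.1176 − 57.5 = 51.6176; wedge = 117.625 − 73.75 = 43.875.
DWL = ½ × 51.6176 × 43.875 = 1132.36.

1132.36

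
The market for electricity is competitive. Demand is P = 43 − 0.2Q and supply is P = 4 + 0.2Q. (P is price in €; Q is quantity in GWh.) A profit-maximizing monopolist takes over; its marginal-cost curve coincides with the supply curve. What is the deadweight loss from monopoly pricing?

Competitive equilibrium: 43 − 0.2Q = 4 + 0.2Q → Q* = 97.5, P* = 23.5.
Marginal revenue: MR = 43 − 0.4Q. Set MR = MC: 43 − 0.4Q = 4 + 0.2Q → Q_m = 65.
Price P_m = 43 − 0.2·65 = 30; MC(Q_m) = 4 + 0.2·65 = 17.
Competitive Q* = 97.5, so ΔQ = 32.5; wedge = 30 − 17 = 13.
Welfare loss = ½ × 32.5 × 13 = €211.25.

€211.25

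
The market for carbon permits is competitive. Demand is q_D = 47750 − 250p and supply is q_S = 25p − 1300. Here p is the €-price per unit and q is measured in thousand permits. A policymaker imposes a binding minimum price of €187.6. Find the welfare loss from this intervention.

In inverse form: demand p = 191 − 0.004q, supply p = 52 + 0.04q.
Competitive equilibrium: 191 − 0.004q = 52 + 0.04q → q* = 3159.0909, p* = 178.3636.
At the floor p = 187.6, quantity demanded = (191 − 187.6)/0.004 = 850.
Sellers' marginal cost at q' = 850: 52 + 0.04·850 = 86.
Δq = 3159.0909 − 850 = 2309.0909; wedge = 187.6 − 86 = 101.6.
DWL = ½ × 2309.0909 × 101.6 = €117301.82 thousand.

€117301.82 thousand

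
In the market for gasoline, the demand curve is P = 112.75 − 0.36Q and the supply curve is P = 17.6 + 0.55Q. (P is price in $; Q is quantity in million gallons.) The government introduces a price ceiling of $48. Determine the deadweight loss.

Competitive equilibrium: 112.75 − 0.36Q = 17.6 + 0.55Q → Q* = 104.5604, P* = 75.1082.
At the ceiling P = 48, quantity supplied = (48 − 17.6)/0.55 = 55.2727.
Willingness to pay at Q' = 55.2727: 112.75 − 0.36·55.2727 = 92.8518.
ΔQ = 104.5604 − 55.2727 = 49.2877; wedge = 92.8518 − 48 = 44.8518.
The triangle = ½ × 49.2877 × 44.8518 = $1105.32 million.

$1105.32 million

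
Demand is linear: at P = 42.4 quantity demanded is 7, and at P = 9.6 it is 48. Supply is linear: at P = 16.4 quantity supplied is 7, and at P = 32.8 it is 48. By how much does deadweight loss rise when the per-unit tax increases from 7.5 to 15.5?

Demand slope = (9.6 − 42.4)/(48 − 7) = −0.8, so P = 48 − 0.8Q.
Supply slope = (32.8 − 16.4)/(48 − 7) = 0.4, so P = 13.6 + 0.4Q.
Competitive equilibrium: 48 − 0.8Q = 13.6 + 0.4Q → Q* = 28.6667, P* = 25.0667.
For a per-unit tax t: ΔQ = t/1.2, so DWL = ½·t·(t/1.2) = t²/2.4.
At t = 7.5: DWL = 23.438. At t = 15.5: DWL = 100.104.
Increase = 100.104 − 23.438 = 76.67.

76.67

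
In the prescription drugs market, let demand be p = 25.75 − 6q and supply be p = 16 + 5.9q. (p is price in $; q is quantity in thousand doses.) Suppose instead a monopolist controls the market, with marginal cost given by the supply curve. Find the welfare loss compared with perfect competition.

$0.45 thousand

Competitive equilibrium: 25.75 − 6q = 16 + 5.9q → q* = 0.8193, p* = 20.834.
Marginal revenue: MR = 25.75 − 12q. Set MR = MC: 25.75 − 12q = 16 + 5.9q → q_m = 0.5447.
Price p_m = 25.75 − 6·0.5447 = 22.4818; MC(q_m) = 16 + 5.9·0.5447 = 19.2137.
Competitive q* = 0.8193, so Δq = 0.2746; wedge = 22.4818 − 19.2137 = 3.2681.
The triangle = ½ × 0.2746 × 3.2681 = $0.45 thousand.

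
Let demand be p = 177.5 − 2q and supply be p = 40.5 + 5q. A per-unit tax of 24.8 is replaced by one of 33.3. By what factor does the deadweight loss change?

Competitive equilibrium: 177.5 − 2q = 40.5 + 5q → q* = 19.5714, p* = 138.3571.
For a per-unit tax t: Δq = t/7, so DWL = ½·t·(t/7) = t²/14.
At t = 24.8: DWL = 43.931. At t = 33.3: DWL = 79.206.
Ratio = (33.3/24.8)² = 1.803.

1.803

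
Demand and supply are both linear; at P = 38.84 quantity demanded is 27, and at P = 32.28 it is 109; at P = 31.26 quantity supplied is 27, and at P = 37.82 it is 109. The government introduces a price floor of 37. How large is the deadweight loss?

Demand slope = (32.28 − 38.84)/(109 − 27) = −0.08, so P = 41 − 0.08Q.
Supply slope = (37.82 − 31.26)/(109 − 27) = 0.08, so P = 29.1 + 0.08Q.
Competitive equilibrium: 41 − 0.08Q = 29.1 + 0.08Q → Q* = 74.375, P* = 35.05.
At the floor P = 37, quantity demanded = (41 − 37)/0.08 = 50.
Sellers' marginal cost at Q' = 50: 29.1 + 0.08·50 = 33.1.
ΔQ = 74.375 − 50 = 24.375; wedge = 37 − 33.1 = 3.9.
Deadweight loss = ½ × 24.375 × 3.9 = 47.53.

47.53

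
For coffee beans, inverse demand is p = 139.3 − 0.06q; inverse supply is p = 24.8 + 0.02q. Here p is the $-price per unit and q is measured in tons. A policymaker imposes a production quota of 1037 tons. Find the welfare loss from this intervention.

$6217.32

Competitive equilibrium: 139.3 − 0.06q = 24.8 + 0.02q → q* = 1431.25, p* = 53.425.
At q = 1037: demand price = 139.3 − 0.06·1037 = 77.08; supply price = 24.8 + 0.02·1037 = 45.54.
Δq = 1431.25 − 1037 = 394.25; wedge = 77.08 − 45.54 = 31.54.
The triangle = ½ × 394.25 × 31.54 = $6217.32.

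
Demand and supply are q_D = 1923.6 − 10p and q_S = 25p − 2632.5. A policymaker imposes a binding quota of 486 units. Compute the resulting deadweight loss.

1292

In inverse form: demand p = 192.36 − 0.1q, supply p = 105.3 + 0.04q.
Competitive equilibrium: 192.36 − 0.1q = 105.3 + 0.04q → q* = 621.8571, p* = 130.1743.
At q = 486: demand price = 192.36 − 0.1·486 = 143.76; supply price = 105.3 + 0.04·486 = 124.74.
Δq = 621.8571 − 486 = 135.8571; wedge = 143.76 − 124.74 = 19.02.
The triangle = ½ × 135.8571 × 19.02 = 1292.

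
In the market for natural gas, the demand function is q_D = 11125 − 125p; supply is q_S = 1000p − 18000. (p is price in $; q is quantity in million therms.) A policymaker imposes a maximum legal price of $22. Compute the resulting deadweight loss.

In inverse form: demand p = 89 − 0.008q, supply p = 18 + 0.001q.
Competitive equilibrium: 89 − 0.008q = 18 + 0.001q → q* = 7888.8889, p* = 25.8889.
At the ceiling p = 22, quantity supplied = (22 − 18)/0.001 = 4000.
Willingness to pay at q' = 4000: 89 − 0.008·4000 = 57.
Δq = 7888.8889 − 4000 = 3888.8889; wedge = 57 − 22 = 35.
DWL = ½ × 3888.8889 × 35 = $68055.56 million.

$68055.56 million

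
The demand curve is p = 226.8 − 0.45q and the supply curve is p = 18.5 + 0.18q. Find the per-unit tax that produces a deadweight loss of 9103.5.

107.1

Competitive equilibrium: 226.8 − 0.45q = 18.5 + 0.18q → q* = 330.6349, p* = 78.0143.
A tax t gives Δq = t/0.63 and wedge t, so DWL = t²/1.26.
t²/1.26 = 9103.5 → t² = 11470.41 → t = 107.1.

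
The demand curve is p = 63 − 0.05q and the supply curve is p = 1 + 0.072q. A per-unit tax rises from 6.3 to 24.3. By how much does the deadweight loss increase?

Competitive equilibrium: 63 − 0.05q = 1 + 0.072q → q* = 508.1967, p* = 37.5902.
For a per-unit tax t: Δq = t/0.122, so DWL = ½·t·(t/0.122) = t²/0.244.
At t = 6.3: DWL = 162.664. At t = 24.3: DWL = 2420.041.
Increase = 2420.041 − 162.664 = 2257.38.

2257.38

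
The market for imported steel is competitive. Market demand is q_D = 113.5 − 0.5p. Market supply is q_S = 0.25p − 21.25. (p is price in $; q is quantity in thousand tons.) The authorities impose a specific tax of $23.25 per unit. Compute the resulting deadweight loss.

In inverse form: demand p = 227 − 2q, supply p = 85 + 4q.
Competitive equilibrium: 227 − 2q = 85 + 4q → q* = 23.6667, p* = 179.6667.
With the tax, the buyer price exceeds the seller price by 23.25: (227 − 2q) − (85 + 4q) = 23.25 → q' = 19.7917.
Δq = 23.6667 − 19.7917 = 3.875; the wedge equals the tax, 23.25.
The triangle = ½ × 3.875 × 23.25 = $45.05 thousand.

$45.05 thousand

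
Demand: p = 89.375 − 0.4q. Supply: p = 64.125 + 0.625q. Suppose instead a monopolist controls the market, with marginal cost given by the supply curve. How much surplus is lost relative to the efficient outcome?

24.51

Competitive equilibrium: 89.375 − 0.4q = 64.125 + 0.625q → q* = 24.6341, p* = 79.5213.
Marginal revenue: MR = 89.375 − 0.8q. Set MR = MC: 89.375 − 0.8q = 64.125 + 0.625q → q_m = 17.7193.
Price p_m = 89.375 − 0.4·17.7193 = 82.2873; MC(q_m) = 64.125 + 0.625·17.7193 = 75.1996.
Competitive q* = 24.6341, so Δq = 6.9148; wedge = 82.2873 − 75.1996 = 7.0877.
The triangle = ½ × 6.9148 × 7.0877 = 24.51.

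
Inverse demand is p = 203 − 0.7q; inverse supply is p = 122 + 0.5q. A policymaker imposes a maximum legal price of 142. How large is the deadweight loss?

Competitive equilibrium: 203 − 0.7q = 122 + 0.5q → q* = 67.5, p* = 155.75.
At the ceiling p = 142, quantity supplied = (142 − 122)/0.5 = 40.
Willingness to pay at q' = 40: 203 − 0.7·40 = 175.
Δq = 67.5 − 40 = 27.5; wedge = 175 − 142 = 33.
DWL = ½ × 27.5 × 33 = 453.75.

453.75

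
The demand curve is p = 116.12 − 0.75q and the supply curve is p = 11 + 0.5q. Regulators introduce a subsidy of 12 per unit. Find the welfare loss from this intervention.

57.60

Competitive equilibrium: 116.12 − 0.75q = 11 + 0.5q → q* = 84.096, p* = 53.048.
The subsidy lowers effective supply by 12: p = 0.5q − 1.
New quantity: 116.12 − 0.75q = 0.5q − 1 → q' = 93.696.
Overproduction Δq = 93.696 − 84.096 = 9.6; wedge = subsidy = 12.
DWL = ½ × 9.6 × 12 = 57.60.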